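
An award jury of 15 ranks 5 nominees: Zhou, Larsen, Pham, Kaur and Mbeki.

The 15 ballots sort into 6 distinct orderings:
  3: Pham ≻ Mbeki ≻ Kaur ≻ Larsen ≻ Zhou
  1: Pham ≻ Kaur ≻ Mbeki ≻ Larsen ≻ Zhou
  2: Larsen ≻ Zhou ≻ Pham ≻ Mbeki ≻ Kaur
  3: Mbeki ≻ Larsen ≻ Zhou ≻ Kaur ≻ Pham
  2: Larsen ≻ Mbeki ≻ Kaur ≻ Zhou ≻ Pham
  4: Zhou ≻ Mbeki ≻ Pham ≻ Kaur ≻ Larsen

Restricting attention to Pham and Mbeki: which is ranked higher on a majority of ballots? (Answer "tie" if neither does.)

Mbeki

Ballots ranking Pham above Mbeki: 3 + 1 + 2 = 6.
Ballots ranking Mbeki above Pham: 15 − 6 = 9.
Mbeki wins the head-to-head 9–6.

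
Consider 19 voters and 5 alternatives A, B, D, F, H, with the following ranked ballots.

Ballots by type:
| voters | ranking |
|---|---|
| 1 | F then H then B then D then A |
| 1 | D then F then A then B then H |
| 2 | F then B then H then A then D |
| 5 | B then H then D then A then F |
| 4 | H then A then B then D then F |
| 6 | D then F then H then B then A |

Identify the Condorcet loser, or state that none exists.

Pairwise majorities:
A vs B: A is ranked higher on 1+4 = 5 ballots, B on 14. B wins 14–5.
A vs D: 2+4 = 6 for A, 13 for D — D by 13–6.
A vs F: 5+4 = 9 for A, 10 for F — F by 10–9.
A–H: H 18–1.
B–D: B 12–7.
B vs F: B preferred on 5+4 = 9 ballots; F wins 10–9.
B vs H: 1+2+5 = 8 for B, 11 for H — H by 11–8.
D vs F: D wins 16–3.
D vs H: D is ranked higher on 1+6 = 7 ballots, H on 12. H wins 12–7.
F vs H: F wins 10–9.
A is beaten in every head-to-head and is the Condorcet loser.

A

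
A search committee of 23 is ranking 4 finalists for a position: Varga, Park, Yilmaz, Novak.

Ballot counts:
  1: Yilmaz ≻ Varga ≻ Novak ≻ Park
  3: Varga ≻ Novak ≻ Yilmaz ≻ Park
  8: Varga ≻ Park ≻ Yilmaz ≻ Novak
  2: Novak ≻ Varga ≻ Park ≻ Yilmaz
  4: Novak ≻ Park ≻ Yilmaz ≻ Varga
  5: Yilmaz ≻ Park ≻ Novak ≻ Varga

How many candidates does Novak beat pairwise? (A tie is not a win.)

Novak against each rival (23 committee members):
Novak vs Varga: Varga, 12–11.
Novak vs Park: Novak preferred on 1+3+2+4 = 10 ballots; Park wins 13–10.
Novak vs Yilmaz: Yilmaz, 14–9.
Novak beats no one; loses to Varga, Park, Yilmaz — 0 pairwise wins.

0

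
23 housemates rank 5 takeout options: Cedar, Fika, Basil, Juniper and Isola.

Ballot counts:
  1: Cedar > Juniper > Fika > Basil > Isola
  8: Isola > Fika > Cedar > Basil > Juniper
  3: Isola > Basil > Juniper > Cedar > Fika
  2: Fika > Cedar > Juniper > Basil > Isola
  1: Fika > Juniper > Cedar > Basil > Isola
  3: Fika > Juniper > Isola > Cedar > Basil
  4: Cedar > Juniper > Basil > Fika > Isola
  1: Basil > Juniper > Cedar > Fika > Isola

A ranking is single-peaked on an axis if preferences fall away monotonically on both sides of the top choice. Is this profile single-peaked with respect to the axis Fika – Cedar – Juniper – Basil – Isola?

no

Axis positions: Fika=1, Cedar=2, Juniper=3, Basil=4, Isola=5.
Cluster 1 (peak Cedar at position 2): ranking walks positions 2-3-1-4-5, expanding outward from the peak — single-peaked.
Cluster 2: ranking walks positions 5-1-2-4-3; Fika is ranked above Basil even though Basil lies between Fika and the peak Isola on the axis — preferences dip and rise again. Not single-peaked.
Cluster 3 (peak Isola at position 5): ranking walks positions 5-4-3-2-1, expanding outward from the peak — single-peaked.
Cluster 4 (peak Fika at position 1): ranking walks positions 1-2-3-4-5, expanding outward from the peak — single-peaked.
Cluster 5: ranking walks positions 1-3-2-4-5; Juniper is ranked above Cedar even though Cedar lies between Juniper and the peak Fika on the axis — preferences dip and rise again. Not single-peaked.
Cluster 6: ranking walks positions 1-3-5-2-4; Juniper is ranked above Cedar even though Cedar lies between Juniper and the peak Fika on the axis — preferences dip and rise again. Not single-peaked.
Cluster 7 (peak Cedar at position 2): ranking walks positions 2-3-4-1-5, expanding outward from the peak — single-peaked.
Cluster 8 (peak Basil at position 4): ranking walks positions 4-3-2-1-5, expanding outward from the peak — single-peaked.
Cluster 2 violates single-peakedness, so the profile is not single-peaked on this axis.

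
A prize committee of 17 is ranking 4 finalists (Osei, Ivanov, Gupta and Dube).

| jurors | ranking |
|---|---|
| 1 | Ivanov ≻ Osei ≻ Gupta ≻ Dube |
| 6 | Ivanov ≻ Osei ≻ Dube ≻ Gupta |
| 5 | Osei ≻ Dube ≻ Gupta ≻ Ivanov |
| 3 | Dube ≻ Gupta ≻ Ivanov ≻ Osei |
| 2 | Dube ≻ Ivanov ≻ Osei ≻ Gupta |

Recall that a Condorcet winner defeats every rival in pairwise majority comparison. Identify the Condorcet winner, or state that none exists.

none

Head-to-head results (17 jurors):
Osei vs Ivanov: Ivanov, 12–5.
Osei vs Gupta: Osei, 14–3.
Osei vs Dube: Osei wins 12–5.
Ivanov vs Gupta: Ivanov, 9–8.
Ivanov vs Dube: Dube wins 10–7.
Gupta vs Dube: Dube, 16–1.
Each nominee drops at least one matchup (Osei loses to Ivanov; Ivanov loses to Dube; Gupta loses to Osei; Dube loses to Osei); the cycle Osei > Dube > Ivanov > Osei rules out a Condorcet winner.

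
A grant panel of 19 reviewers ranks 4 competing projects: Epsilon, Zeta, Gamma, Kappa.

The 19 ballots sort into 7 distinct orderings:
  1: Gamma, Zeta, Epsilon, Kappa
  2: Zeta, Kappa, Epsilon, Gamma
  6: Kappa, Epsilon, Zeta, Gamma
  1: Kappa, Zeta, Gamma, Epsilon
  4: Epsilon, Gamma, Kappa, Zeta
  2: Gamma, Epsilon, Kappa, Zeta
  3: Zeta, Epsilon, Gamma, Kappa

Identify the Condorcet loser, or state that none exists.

none

Head-to-head results (19 reviewers):
Epsilon vs Zeta: Epsilon preferred on 6+4+2 = 12 ballots; Epsilon wins 12–7.
Epsilon–Gamma: Epsilon 15–4.
Epsilon vs Kappa: Epsilon, 10–9.
Zeta vs Gamma: Zeta preferred on 2+6+1+3 = 12 ballots; Zeta wins 12–7.
Zeta–Kappa: Kappa 13–6.
Gamma vs Kappa: Gamma is ranked higher on 1+4+2+3 = 10 ballots, Kappa on 9. Gamma wins 10–9.
Every project wins at least one matchup (Epsilon beats Zeta; Zeta beats Gamma; Gamma beats Kappa; Kappa beats Zeta), so there is no Condorcet loser.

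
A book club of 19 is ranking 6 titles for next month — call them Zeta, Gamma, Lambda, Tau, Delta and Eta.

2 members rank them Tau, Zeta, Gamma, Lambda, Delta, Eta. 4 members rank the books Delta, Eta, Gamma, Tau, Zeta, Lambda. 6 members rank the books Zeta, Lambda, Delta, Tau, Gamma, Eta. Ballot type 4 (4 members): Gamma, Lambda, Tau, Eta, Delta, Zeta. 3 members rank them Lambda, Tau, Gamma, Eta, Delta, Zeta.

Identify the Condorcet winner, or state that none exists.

Pairwise majorities:
Zeta vs Gamma: 2+6 = 8 for Zeta, 11 for Gamma — Gamma by 11–8.
Zeta vs Lambda: 12 to 7, Zeta.
Zeta vs Tau: Tau wins 13–6.
Zeta vs Delta: Delta, 11–8.
Zeta vs Eta: 2+6 = 8 for Zeta, 11 for Eta — Eta by 11–8.
Gamma vs Lambda: Gamma wins 10–9.
Gamma vs Tau: Gamma preferred on 4+4 = 8 ballots; Tau wins 11–8.
Gamma vs Delta: 2+4+3 = 9 for Gamma, 10 for Delta — Delta by 10–9.
Gamma vs Eta: Gamma is ranked higher on 2+6+4+3 = 15 ballots, Eta on 4. Gamma wins 15–4.
Lambda–Tau: Lambda 13–6.
Lambda vs Delta: Lambda wins 15–4.
Lambda vs Eta: Lambda, 15–4.
Tau vs Delta: Delta wins 10–9.
Tau vs Eta: Tau wins 15–4.
Delta vs Eta: Delta wins 12–7.
No book is unbeaten: Zeta loses to Gamma; Gamma loses to Tau; Lambda loses to Zeta; Tau loses to Lambda; Delta loses to Lambda; Eta loses to Gamma. In particular Zeta beats Lambda beats Tau beats Zeta is a majority cycle — no Condorcet winner exists.

none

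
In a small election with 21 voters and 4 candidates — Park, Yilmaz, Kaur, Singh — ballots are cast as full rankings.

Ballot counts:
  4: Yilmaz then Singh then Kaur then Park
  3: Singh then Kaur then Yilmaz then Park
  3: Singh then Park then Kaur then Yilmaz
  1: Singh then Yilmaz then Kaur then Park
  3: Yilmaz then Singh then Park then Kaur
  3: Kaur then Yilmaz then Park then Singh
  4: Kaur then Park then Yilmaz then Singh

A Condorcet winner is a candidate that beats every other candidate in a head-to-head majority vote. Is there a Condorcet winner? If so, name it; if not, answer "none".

none

Check each pair by majority over 21 ballots:
Park vs Yilmaz: Yilmaz wins 14–7.
Park vs Kaur: Park preferred on 3+3 = 6 ballots; Kaur wins 15–6.
Park vs Singh: 3+4 = 7 for Park, 14 for Singh — Singh by 14–7.
Yilmaz vs Kaur: Kaur, 13–8.
Yilmaz vs Singh: 4+3+3+4 = 14 for Yilmaz, 7 for Singh — Yilmaz by 14–7.
Kaur vs Singh: Singh, 14–7.
Every candidate loses at least once (Park loses to Yilmaz; Yilmaz loses to Kaur; Kaur loses to Singh; Singh loses to Yilmaz). The majority relation contains the cycle Yilmaz beats Singh beats Kaur beats Yilmaz, so there is no Condorcet winner.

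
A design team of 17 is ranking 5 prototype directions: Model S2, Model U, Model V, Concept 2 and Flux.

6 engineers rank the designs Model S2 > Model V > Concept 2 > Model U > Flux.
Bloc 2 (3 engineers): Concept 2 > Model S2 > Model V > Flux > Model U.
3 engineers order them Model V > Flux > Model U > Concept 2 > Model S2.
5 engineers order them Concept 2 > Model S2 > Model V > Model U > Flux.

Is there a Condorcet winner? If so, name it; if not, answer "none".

none

Pairwise majorities:
Model S2 vs Model U: 6+3+5 = 14 for Model S2, 3 for Model U — Model S2 by 14–3.
Model S2 vs Model V: 14 to 3, Model S2.
Model S2 vs Concept 2: Concept 2, 11–6.
Model S2 vs Flux: Model S2, 14–3.
Model U vs Model V: 0 to 17, Model V.
Model U–Concept 2: Concept 2 14–3.
Model U vs Flux: Model U wins 11–6.
Model V vs Concept 2: Model V wins 9–8.
Model V vs Flux: Model V preferred on 6+3+3+5 = 17 ballots; Model V wins 17–0.
Concept 2 vs Flux: Concept 2, 14–3.
No design is unbeaten: Model S2 loses to Concept 2; Model U loses to Model S2; Model V loses to Model S2; Concept 2 loses to Model V; Flux loses to Model S2. In particular Model S2 > Model V > Concept 2 > Model S2 is a majority cycle — no Condorcet winner exists.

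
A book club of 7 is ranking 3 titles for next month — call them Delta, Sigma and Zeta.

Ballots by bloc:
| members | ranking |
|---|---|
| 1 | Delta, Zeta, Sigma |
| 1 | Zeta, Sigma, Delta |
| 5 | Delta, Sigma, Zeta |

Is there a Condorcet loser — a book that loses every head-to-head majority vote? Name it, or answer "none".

Pairwise majorities:
Delta vs Sigma: Delta, 6–1.
Delta–Zeta: Delta 6–1.
Sigma vs Zeta: Sigma wins 5–2.
Only Zeta has no wins; Zeta is the Condorcet loser.

Zeta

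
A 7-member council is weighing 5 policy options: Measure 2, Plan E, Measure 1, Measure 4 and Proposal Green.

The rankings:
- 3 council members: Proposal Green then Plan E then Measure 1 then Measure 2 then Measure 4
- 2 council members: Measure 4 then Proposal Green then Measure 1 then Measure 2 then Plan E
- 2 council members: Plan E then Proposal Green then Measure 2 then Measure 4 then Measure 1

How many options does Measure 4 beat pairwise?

1

Measure 4 against each rival (7 council members):
Measure 4 vs Measure 2: Measure 2 wins 5–2.
Measure 4 vs Plan E: Plan E wins 5–2.
Measure 4 vs Measure 1: 4 to 3, Measure 4.
Measure 4 vs Proposal Green: 2 to 5, Proposal Green.
Measure 4 beats Measure 1; loses to Measure 2, Plan E, Proposal Green — 1 pairwise win.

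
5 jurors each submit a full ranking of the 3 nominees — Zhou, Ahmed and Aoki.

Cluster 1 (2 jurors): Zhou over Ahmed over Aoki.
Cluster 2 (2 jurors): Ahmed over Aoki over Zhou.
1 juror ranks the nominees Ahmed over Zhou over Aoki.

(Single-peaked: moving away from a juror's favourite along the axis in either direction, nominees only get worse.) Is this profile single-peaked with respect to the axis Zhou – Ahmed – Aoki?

yes

Axis positions: Zhou=1, Ahmed=2, Aoki=3.
Cluster 1 (peak Zhou at position 1): ranking walks positions 1-2-3, expanding outward from the peak — single-peaked.
Cluster 2 (peak Ahmed at position 2): ranking walks positions 2-3-1, expanding outward from the peak — single-peaked.
Cluster 3 (peak Ahmed at position 2): ranking walks positions 2-1-3, expanding outward from the peak — single-peaked.
Every ranking is single-peaked on this axis.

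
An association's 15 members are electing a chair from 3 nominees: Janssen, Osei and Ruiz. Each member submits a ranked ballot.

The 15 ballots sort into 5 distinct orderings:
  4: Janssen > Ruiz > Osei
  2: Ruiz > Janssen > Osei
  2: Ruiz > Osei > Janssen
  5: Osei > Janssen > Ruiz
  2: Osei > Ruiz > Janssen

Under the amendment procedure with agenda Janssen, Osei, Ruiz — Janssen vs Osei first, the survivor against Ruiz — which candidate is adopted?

Round 1: Janssen vs Osei — 6–9, Osei advances.
Round 2: Osei vs Ruiz — 7–8, Ruiz advances.
The agenda winner is Ruiz.

Ruiz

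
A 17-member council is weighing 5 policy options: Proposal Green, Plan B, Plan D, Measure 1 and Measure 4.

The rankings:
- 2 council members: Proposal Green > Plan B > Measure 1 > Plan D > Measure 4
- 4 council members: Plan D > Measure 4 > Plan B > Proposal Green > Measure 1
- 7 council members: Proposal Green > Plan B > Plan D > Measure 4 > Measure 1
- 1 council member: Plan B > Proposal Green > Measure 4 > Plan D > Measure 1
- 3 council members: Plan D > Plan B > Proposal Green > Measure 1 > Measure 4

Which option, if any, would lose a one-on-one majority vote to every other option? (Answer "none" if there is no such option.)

Head-to-head results (17 council members):
Proposal Green vs Plan B: Proposal Green, 9–8.
Proposal Green–Plan D: Proposal Green 10–7.
Proposal Green vs Measure 1: Proposal Green preferred on 2+4+7+1+3 = 17 ballots; Proposal Green wins 17–0.
Proposal Green vs Measure 4: Proposal Green wins 13–4.
Plan B vs Plan D: Plan B, 10–7.
Plan B vs Measure 1: 17 to 0, Plan B.
Plan B vs Measure 4: Plan B, 13–4.
Plan D vs Measure 1: Plan D is ranked higher on 4+7+1+3 = 15 ballots, Measure 1 on 2. Plan D wins 15–2.
Plan D vs Measure 4: Plan D is ranked higher on 2+4+7+3 = 16 ballots, Measure 4 on 1. Plan D wins 16–1.
Measure 1 vs Measure 4: Measure 4 wins 12–5.
Measure 1 loses to every other option — it is the Condorcet loser.

Measure 1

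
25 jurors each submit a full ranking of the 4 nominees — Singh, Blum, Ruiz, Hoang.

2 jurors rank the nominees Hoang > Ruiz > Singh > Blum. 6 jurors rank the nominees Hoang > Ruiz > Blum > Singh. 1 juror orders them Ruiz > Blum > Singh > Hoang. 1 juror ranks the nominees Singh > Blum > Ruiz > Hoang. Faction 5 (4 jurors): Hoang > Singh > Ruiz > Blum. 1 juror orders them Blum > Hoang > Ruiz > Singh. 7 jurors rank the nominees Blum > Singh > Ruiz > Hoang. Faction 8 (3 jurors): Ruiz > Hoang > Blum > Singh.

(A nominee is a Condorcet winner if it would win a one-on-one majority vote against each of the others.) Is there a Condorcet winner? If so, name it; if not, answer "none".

Pairwise majorities:
Singh vs Blum: Singh preferred on 2+1+4 = 7 ballots; Blum wins 18–7.
Singh vs Ruiz: Singh is ranked higher on 1+4+7 = 12 ballots, Ruiz on 13. Ruiz wins 13–12.
Singh vs Hoang: Singh preferred on 1+1+7 = 9 ballots; Hoang wins 16–9.
Blum vs Ruiz: 1+1+7 = 9 for Blum, 16 for Ruiz — Ruiz by 16–9.
Blum vs Hoang: Blum is ranked higher on 1+1+1+7 = 10 ballots, Hoang on 15. Hoang wins 15–10.
Ruiz vs Hoang: Ruiz preferred on 1+1+7+3 = 12 ballots; Hoang wins 13–12.
Hoang beats each of Singh, Blum, Ruiz — Hoang is the Condorcet winner.

Hoang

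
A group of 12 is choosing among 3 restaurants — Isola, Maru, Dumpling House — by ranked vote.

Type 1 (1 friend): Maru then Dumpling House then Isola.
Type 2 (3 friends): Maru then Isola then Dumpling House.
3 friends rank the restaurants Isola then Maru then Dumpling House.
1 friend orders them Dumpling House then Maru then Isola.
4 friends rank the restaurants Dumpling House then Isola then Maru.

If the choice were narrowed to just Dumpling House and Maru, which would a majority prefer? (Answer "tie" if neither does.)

Maru

Ballots ranking Dumpling House above Maru: 1 + 4 = 5.
Ballots ranking Maru above Dumpling House: 12 − 5 = 7.
Maru wins the head-to-head 7–5.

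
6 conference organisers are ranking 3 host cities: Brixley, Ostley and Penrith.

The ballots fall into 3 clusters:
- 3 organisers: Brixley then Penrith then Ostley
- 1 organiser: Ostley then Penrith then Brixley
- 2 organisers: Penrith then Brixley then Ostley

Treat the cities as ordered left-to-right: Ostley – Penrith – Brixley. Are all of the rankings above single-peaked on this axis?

yes

Axis positions: Ostley=1, Penrith=2, Brixley=3.
Cluster 1 (peak Brixley at position 3): ranking walks positions 3-2-1, expanding outward from the peak — single-peaked.
Cluster 2 (peak Ostley at position 1): ranking walks positions 1-2-3, expanding outward from the peak — single-peaked.
Cluster 3 (peak Penrith at position 2): ranking walks positions 2-3-1, expanding outward from the peak — single-peaked.
Every ranking is single-peaked on this axis.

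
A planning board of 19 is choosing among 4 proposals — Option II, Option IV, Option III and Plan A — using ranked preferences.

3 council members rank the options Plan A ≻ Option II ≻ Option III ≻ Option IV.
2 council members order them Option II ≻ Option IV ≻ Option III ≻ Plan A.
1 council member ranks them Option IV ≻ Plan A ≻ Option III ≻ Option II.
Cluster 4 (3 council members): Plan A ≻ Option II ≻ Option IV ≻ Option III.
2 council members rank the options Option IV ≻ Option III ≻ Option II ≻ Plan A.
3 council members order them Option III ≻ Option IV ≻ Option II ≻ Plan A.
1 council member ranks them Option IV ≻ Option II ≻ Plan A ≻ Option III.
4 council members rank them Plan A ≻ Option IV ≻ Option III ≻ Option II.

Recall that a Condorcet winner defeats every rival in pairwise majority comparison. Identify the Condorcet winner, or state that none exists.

Pairwise majorities:
Option II vs Option IV: Option IV wins 11–8.
Option II vs Option III: Option II is ranked higher on 3+2+3+1 = 9 ballots, Option III on 10. Option III wins 10–9.
Option II–Plan A: Plan A 11–8.
Option IV vs Option III: Option IV wins 13–6.
Option IV vs Plan A: Plan A, 10–9.
Option III vs Plan A: 2+2+3 = 7 for Option III, 12 for Plan A — Plan A by 12–7.
Plan A beats each of Option II, Option IV, Option III — Plan A is the Condorcet winner.

Plan A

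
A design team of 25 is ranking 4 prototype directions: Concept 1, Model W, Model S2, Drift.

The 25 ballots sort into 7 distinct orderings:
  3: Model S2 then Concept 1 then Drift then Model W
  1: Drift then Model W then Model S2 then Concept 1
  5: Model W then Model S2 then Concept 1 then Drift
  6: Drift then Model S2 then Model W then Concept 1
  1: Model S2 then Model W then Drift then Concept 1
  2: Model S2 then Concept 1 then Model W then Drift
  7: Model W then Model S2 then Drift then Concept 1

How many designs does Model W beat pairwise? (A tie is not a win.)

3

Model W against each rival (25 engineers):
Model W vs Concept 1: Model W, 20–5.
Model W vs Model S2: Model W, 13–12.
Model W vs Drift: Model W preferred on 5+1+2+7 = 15 ballots; Model W wins 15–10.
Model W beats Concept 1, Model S2, Drift — 3 pairwise wins.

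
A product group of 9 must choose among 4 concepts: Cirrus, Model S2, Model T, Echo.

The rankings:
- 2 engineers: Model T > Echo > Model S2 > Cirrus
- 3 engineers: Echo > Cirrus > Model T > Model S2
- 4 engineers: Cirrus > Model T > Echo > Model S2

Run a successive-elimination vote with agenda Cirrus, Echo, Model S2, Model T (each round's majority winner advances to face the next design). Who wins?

Round 1: Cirrus vs Echo — 4–5, Echo advances.
Round 2: Echo vs Model S2 — 9–0, Echo advances.
Round 3: Echo vs Model T — 3–6, Model T advances.
The agenda winner is Model T.

Model T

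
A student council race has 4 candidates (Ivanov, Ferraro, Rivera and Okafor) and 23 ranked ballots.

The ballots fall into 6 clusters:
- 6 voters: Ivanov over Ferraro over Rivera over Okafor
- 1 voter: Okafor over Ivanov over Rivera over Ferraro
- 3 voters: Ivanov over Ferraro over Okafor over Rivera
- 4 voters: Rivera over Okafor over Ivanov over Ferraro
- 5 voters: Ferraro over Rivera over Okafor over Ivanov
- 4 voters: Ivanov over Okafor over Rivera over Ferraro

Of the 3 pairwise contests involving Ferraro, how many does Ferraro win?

2

Ferraro against each rival (23 voters):
Ferraro–Ivanov: Ivanov 18–5.
Ferraro vs Rivera: Ferraro is ranked higher on 6+3+5 = 14 ballots, Rivera on 9. Ferraro wins 14–9.
Ferraro vs Okafor: Ferraro preferred on 6+3+5 = 14 ballots; Ferraro wins 14–9.
Ferraro beats Rivera, Okafor; loses to Ivanov — 2 pairwise wins.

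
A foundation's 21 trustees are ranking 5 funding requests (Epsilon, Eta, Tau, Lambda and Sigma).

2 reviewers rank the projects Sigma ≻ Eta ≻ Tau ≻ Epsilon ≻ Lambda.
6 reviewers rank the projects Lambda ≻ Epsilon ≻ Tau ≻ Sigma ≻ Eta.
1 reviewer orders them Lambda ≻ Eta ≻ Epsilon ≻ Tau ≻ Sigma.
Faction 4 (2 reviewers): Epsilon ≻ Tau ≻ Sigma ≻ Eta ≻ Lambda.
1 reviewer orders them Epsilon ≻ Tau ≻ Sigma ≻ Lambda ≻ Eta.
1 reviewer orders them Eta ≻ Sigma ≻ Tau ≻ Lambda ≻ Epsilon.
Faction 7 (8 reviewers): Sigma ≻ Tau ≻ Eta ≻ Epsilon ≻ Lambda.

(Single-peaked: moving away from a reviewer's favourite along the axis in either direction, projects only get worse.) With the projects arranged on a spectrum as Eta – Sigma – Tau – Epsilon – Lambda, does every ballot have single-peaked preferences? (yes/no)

no

Axis positions: Eta=1, Sigma=2, Tau=3, Epsilon=4, Lambda=5.
Faction 1 (peak Sigma at position 2): ranking walks positions 2-1-3-4-5, expanding outward from the peak — single-peaked.
Faction 2 (peak Lambda at position 5): ranking walks positions 5-4-3-2-1, expanding outward from the peak — single-peaked.
Faction 3: ranking walks positions 5-1-4-3-2; Eta is ranked above Epsilon even though Epsilon lies between Eta and the peak Lambda on the axis — preferences dip and rise again. Not single-peaked.
Faction 4 (peak Epsilon at position 4): ranking walks positions 4-3-2-1-5, expanding outward from the peak — single-peaked.
Faction 5 (peak Epsilon at position 4): ranking walks positions 4-3-2-5-1, expanding outward from the peak — single-peaked.
Faction 6: ranking walks positions 1-2-3-5-4; Lambda is ranked above Epsilon even though Epsilon lies between Lambda and the peak Eta on the axis — preferences dip and rise again. Not single-peaked.
Faction 7 (peak Sigma at position 2): ranking walks positions 2-3-1-4-5, expanding outward from the peak — single-peaked.
Faction 3 violates single-peakedness, so the profile is not single-peaked on this axis.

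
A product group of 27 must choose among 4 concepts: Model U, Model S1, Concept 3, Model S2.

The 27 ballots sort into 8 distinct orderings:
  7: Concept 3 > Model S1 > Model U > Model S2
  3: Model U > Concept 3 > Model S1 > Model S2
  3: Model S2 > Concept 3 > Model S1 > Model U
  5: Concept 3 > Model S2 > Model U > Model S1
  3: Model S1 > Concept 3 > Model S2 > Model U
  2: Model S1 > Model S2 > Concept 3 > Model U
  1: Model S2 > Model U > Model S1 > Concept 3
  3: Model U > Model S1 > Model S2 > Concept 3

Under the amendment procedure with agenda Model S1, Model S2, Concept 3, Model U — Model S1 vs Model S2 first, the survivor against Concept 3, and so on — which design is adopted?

Concept 3

Round 1: Model S1 vs Model S2 — 18–9, Model S1 advances.
Round 2: Model S1 vs Concept 3 — 9–18, Concept 3 advances.
Round 3: Concept 3 vs Model U — 20–7, Concept 3 advances.
Concept 3 survives the agenda.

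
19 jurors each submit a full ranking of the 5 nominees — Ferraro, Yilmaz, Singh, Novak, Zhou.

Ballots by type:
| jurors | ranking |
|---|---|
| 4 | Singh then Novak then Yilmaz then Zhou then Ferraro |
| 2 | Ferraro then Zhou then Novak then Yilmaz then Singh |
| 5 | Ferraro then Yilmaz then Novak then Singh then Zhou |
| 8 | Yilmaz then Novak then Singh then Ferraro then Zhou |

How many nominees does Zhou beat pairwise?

Zhou against each rival (19 jurors):
Zhou vs Ferraro: Ferraro, 15–4.
Zhou vs Yilmaz: Yilmaz, 17–2.
Zhou vs Singh: Zhou preferred on 2 ballots; Singh wins 17–2.
Zhou vs Novak: Novak, 17–2.
Zhou beats no one; loses to Ferraro, Yilmaz, Singh, Novak — 0 pairwise wins.

0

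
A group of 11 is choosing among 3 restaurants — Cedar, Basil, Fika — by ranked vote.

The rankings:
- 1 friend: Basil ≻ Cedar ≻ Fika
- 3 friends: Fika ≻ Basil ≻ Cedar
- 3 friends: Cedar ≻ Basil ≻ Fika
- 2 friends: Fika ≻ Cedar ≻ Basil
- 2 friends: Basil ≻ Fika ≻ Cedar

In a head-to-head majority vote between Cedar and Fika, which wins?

Ballots ranking Cedar above Fika: 1 + 3 = 4.
Ballots ranking Fika above Cedar: 11 − 4 = 7.
Fika wins the head-to-head 7–4.

Fika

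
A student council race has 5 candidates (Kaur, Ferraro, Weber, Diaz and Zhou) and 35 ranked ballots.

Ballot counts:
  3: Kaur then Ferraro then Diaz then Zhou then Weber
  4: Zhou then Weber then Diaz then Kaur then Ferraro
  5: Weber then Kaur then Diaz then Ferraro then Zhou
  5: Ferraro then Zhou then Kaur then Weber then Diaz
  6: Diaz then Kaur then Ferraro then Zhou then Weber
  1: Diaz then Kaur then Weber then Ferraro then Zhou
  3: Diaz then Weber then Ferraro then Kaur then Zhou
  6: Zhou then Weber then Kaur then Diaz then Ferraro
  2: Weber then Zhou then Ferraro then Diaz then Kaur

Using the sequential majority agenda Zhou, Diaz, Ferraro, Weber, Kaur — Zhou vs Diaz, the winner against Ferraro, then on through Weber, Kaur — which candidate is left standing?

Round 1: Zhou vs Diaz — 17–18, Diaz advances.
Round 2: Diaz vs Ferraro — 25–10, Diaz advances.
Round 3: Diaz vs Weber — 13–22, Weber advances.
Round 4: Weber vs Kaur — 20–15, Weber advances.
Weber survives the agenda.

Weber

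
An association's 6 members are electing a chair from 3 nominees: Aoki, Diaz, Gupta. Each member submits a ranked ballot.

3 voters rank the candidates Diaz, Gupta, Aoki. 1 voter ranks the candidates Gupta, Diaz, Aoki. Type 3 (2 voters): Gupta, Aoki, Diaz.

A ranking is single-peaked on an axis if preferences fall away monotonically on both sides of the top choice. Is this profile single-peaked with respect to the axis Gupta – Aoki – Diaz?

no

Axis positions: Gupta=1, Aoki=2, Diaz=3.
Type 1: ranking walks positions 3-1-2; Gupta is ranked above Aoki even though Aoki lies between Gupta and the peak Diaz on the axis — preferences dip and rise again. Not single-peaked.
Type 2: ranking walks positions 1-3-2; Diaz is ranked above Aoki even though Aoki lies between Diaz and the peak Gupta on the axis — preferences dip and rise again. Not single-peaked.
Type 3 (peak Gupta at position 1): ranking walks positions 1-2-3, expanding outward from the peak — single-peaked.
Type 1 violates single-peakedness, so the profile is not single-peaked on this axis.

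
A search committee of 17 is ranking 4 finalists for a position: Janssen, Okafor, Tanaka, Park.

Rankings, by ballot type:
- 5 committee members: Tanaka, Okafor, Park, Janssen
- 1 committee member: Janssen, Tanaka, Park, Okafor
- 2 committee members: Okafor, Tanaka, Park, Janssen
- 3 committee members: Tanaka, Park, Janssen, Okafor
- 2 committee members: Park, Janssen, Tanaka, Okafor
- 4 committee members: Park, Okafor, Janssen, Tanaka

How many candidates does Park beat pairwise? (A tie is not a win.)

2

Park against each rival (17 committee members):
Park vs Janssen: Park is ranked higher on 5+2+3+2+4 = 16 ballots, Janssen on 1. Park wins 16–1.
Park vs Okafor: Park preferred on 1+3+2+4 = 10 ballots; Park wins 10–7.
Park vs Tanaka: 6 to 11, Tanaka.
Park beats Janssen, Okafor; loses to Tanaka — 2 pairwise wins.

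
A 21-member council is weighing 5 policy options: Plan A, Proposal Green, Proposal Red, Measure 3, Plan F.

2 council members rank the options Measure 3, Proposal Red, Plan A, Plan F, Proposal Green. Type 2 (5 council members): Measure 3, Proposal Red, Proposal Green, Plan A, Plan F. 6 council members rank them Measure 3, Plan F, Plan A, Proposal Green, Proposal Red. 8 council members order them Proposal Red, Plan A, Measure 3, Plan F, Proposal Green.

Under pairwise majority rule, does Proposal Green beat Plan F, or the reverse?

Ballots ranking Proposal Green above Plan F: 5.
Ballots ranking Plan F above Proposal Green: 21 − 5 = 16.
Plan F wins the head-to-head 16–5.

Plan F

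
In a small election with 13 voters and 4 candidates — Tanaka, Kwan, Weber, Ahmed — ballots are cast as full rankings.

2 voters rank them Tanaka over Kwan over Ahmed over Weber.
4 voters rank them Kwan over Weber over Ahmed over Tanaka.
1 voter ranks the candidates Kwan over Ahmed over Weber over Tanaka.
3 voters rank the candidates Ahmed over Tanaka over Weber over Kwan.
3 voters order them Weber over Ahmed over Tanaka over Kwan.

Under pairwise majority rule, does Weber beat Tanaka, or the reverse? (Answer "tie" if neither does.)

Weber

Ballots ranking Weber above Tanaka: 4 + 1 + 3 = 8.
Ballots ranking Tanaka above Weber: 13 − 8 = 5.
Weber wins the head-to-head 8–5.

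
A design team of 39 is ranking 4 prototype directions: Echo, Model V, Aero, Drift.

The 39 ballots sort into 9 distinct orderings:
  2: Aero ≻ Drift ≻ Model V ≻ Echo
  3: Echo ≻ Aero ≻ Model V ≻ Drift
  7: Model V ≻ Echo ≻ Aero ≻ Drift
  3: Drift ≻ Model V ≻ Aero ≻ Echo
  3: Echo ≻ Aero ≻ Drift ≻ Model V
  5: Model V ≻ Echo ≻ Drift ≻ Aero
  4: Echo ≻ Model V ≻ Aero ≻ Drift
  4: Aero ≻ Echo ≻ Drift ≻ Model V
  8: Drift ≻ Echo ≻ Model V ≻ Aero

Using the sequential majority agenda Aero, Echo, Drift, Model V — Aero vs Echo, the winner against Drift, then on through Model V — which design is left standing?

Echo

Round 1: Aero vs Echo — 9–30, Echo advances.
Round 2: Echo vs Drift — 26–13, Echo advances.
Round 3: Echo vs Model V — 22–17, Echo advances.
The agenda winner is Echo.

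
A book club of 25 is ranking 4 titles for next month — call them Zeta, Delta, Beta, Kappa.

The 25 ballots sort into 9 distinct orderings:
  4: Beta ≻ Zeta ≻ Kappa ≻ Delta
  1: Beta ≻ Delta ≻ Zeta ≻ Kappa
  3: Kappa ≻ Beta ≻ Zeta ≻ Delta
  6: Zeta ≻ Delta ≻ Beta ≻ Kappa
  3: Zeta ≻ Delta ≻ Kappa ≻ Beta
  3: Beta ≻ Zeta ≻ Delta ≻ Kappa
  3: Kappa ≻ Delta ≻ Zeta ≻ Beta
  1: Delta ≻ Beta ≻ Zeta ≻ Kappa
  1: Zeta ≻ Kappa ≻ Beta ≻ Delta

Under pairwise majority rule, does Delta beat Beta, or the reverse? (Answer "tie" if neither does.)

Ballots ranking Delta above Beta: 6 + 3 + 3 + 1 = 13.
Ballots ranking Beta above Delta: 25 − 13 = 12.
Delta wins the head-to-head 13–12.

Delta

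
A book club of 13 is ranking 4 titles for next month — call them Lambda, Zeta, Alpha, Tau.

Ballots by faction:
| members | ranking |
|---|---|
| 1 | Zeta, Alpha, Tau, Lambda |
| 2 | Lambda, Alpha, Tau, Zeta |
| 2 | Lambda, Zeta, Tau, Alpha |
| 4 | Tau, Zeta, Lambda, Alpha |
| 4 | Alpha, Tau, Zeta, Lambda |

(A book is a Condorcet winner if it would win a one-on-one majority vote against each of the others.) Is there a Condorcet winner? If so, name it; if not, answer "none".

none

Head-to-head results (13 members):
Lambda vs Zeta: Zeta wins 9–4.
Lambda vs Alpha: Lambda, 8–5.
Lambda vs Tau: Lambda preferred on 2+2 = 4 ballots; Tau wins 9–4.
Zeta–Alpha: Zeta 7–6.
Zeta vs Tau: 1+2 = 3 for Zeta, 10 for Tau — Tau by 10–3.
Alpha vs Tau: Alpha, 7–6.
Each book drops at least one matchup (Lambda loses to Zeta; Zeta loses to Tau; Alpha loses to Lambda; Tau loses to Alpha); the cycle Lambda > Alpha > Tau > Lambda rules out a Condorcet winner.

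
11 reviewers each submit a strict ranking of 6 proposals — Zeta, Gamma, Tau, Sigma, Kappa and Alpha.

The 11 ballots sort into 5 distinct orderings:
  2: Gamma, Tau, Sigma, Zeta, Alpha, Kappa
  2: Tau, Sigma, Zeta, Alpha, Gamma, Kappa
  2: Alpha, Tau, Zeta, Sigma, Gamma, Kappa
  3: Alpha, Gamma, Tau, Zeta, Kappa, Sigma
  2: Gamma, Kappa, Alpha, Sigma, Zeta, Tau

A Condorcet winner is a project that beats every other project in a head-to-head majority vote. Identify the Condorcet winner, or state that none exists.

Check each pair by majority over 11 ballots:
Zeta vs Gamma: 2+2 = 4 for Zeta, 7 for Gamma — Gamma by 7–4.
Zeta vs Tau: Zeta is ranked higher on 2 ballots, Tau on 9. Tau wins 9–2.
Zeta vs Sigma: 5 to 6, Sigma.
Zeta vs Kappa: Zeta is ranked higher on 2+2+2+3 = 9 ballots, Kappa on 2. Zeta wins 9–2.
Zeta vs Alpha: Zeta preferred on 2+2 = 4 ballots; Alpha wins 7–4.
Gamma vs Tau: Gamma preferred on 2+3+2 = 7 ballots; Gamma wins 7–4.
Gamma vs Sigma: 2+3+2 = 7 for Gamma, 4 for Sigma — Gamma by 7–4.
Gamma vs Kappa: Gamma is ranked higher on 2+2+2+3+2 = 11 ballots, Kappa on 0. Gamma wins 11–0.
Gamma vs Alpha: 4 to 7, Alpha.
Tau vs Sigma: Tau is ranked higher on 2+2+2+3 = 9 ballots, Sigma on 2. Tau wins 9–2.
Tau vs Kappa: 2+2+2+3 = 9 for Tau, 2 for Kappa — Tau by 9–2.
Tau vs Alpha: 4 to 7, Alpha.
Sigma vs Kappa: 2+2+2 = 6 for Sigma, 5 for Kappa — Sigma by 6–5.
Sigma vs Alpha: Sigma is ranked higher on 2+2 = 4 ballots, Alpha on 7. Alpha wins 7–4.
Kappa vs Alpha: 2 to 9, Alpha.
Only Alpha has no losses; Alpha is the Condorcet winner.

Alpha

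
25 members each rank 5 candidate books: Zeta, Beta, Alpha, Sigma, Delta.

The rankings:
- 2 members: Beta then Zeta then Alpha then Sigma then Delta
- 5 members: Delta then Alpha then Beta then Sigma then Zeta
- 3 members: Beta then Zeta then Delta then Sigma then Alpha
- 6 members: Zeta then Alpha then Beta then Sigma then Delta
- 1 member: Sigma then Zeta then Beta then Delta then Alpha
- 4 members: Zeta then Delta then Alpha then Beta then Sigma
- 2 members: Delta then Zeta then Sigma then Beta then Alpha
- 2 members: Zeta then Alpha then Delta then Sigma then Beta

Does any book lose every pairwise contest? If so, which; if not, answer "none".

Sigma

Pairwise majorities:
Zeta vs Beta: Zeta wins 15–10.
Zeta vs Alpha: Zeta is ranked higher on 20 ballots, Alpha on 5. Zeta wins 20–5.
Zeta vs Sigma: Zeta wins 19–6.
Zeta vs Delta: Zeta wins 18–7.
Beta vs Alpha: Alpha, 17–8.
Beta vs Sigma: 2+5+3+6+4 = 20 for Beta, 5 for Sigma — Beta by 20–5.
Beta vs Delta: Beta is ranked higher on 2+3+6+1 = 12 ballots, Delta on 13. Delta wins 13–12.
Alpha vs Sigma: 2+5+6+4+2 = 19 for Alpha, 6 for Sigma — Alpha by 19–6.
Alpha–Delta: Delta 15–10.
Sigma vs Delta: Sigma preferred on 2+6+1 = 9 ballots; Delta wins 16–9.
Only Sigma has no wins; Sigma is the Condorcet loser.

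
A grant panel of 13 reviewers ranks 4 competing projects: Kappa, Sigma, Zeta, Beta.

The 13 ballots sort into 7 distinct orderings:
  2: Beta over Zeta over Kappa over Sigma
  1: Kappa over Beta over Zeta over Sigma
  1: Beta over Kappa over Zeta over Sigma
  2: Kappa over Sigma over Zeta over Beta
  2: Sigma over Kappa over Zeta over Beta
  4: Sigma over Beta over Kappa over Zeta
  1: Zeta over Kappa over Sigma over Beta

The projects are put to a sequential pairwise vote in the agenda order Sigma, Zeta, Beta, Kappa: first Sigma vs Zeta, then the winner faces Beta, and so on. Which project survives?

Round 1: Sigma vs Zeta — 8–5, Sigma advances.
Round 2: Sigma vs Beta — 9–4, Sigma advances.
Round 3: Sigma vs Kappa — 6–7, Kappa advances.
Kappa survives the agenda.

Kappa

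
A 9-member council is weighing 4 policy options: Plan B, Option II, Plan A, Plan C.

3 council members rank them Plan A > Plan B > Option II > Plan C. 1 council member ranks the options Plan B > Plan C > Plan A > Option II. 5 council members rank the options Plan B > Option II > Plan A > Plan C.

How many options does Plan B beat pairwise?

3

Plan B against each rival (9 council members):
Plan B vs Option II: Plan B preferred on 3+1+5 = 9 ballots; Plan B wins 9–0.
Plan B vs Plan A: Plan B, 6–3.
Plan B vs Plan C: 9 to 0, Plan B.
Plan B beats Option II, Plan A, Plan C — 3 pairwise wins.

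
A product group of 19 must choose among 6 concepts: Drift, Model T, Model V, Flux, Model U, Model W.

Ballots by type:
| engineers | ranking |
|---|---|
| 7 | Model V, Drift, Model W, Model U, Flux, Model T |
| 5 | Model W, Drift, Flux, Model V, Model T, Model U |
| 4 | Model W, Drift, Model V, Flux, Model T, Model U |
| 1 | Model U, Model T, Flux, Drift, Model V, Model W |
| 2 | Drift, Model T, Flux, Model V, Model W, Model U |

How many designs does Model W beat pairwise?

3

Model W against each rival (19 engineers):
Model W vs Drift: Model W preferred on 5+4 = 9 ballots; Drift wins 10–9.
Model W–Model T: Model W 16–3.
Model W–Model V: Model V 10–9.
Model W vs Flux: Model W, 16–3.
Model W vs Model U: 18 to 1, Model W.
Model W beats Model T, Flux, Model U; loses to Drift, Model V — 3 pairwise wins.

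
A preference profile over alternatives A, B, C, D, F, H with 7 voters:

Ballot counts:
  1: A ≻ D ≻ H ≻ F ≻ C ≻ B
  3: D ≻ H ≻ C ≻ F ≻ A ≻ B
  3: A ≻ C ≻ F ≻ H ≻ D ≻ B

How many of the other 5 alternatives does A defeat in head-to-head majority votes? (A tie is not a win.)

5

A against each rival (7 voters):
A vs B: A, 7–0.
A vs C: A, 4–3.
A vs D: 1+3 = 4 for A, 3 for D — A by 4–3.
A–F: A 4–3.
A–H: A 4–3.
A beats B, C, D, F, H — 5 pairwise wins.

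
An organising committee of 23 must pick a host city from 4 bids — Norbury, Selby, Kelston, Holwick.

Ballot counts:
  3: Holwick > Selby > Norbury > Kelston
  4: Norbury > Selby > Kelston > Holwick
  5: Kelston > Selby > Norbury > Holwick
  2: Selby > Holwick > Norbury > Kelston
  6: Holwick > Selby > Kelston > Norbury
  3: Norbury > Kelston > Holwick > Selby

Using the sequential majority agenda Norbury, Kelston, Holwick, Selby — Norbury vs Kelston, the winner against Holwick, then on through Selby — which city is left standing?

Selby

Round 1: Norbury vs Kelston — 12–11, Norbury advances.
Round 2: Norbury vs Holwick — 12–11, Norbury advances.
Round 3: Norbury vs Selby — 7–16, Selby advances.
Selby survives the agenda.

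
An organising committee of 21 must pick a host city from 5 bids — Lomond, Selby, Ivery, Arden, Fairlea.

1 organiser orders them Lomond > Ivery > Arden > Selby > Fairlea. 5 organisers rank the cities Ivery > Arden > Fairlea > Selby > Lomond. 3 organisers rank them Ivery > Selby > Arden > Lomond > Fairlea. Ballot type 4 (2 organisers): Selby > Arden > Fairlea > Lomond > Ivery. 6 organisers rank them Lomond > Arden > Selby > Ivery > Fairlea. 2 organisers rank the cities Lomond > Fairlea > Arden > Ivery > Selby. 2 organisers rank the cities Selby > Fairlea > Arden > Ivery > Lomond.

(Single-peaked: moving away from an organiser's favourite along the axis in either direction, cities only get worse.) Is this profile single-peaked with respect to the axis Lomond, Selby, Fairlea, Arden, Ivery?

no

Axis positions: Lomond=1, Selby=2, Fairlea=3, Arden=4, Ivery=5.
Ballot type 1: ranking walks positions 1-5-4-2-3; Ivery is ranked above Selby even though Selby lies between Ivery and the peak Lomond on the axis — preferences dip and rise again. Not single-peaked.
Ballot type 2 (peak Ivery at position 5): ranking walks positions 5-4-3-2-1, expanding outward from the peak — single-peaked.
Ballot type 3: ranking walks positions 5-2-4-1-3; Selby is ranked above Arden even though Arden lies between Selby and the peak Ivery on the axis — preferences dip and rise again. Not single-peaked.
Ballot type 4: ranking walks positions 2-4-3-1-5; Arden is ranked above Fairlea even though Fairlea lies between Arden and the peak Selby on the axis — preferences dip and rise again. Not single-peaked.
Ballot type 5: ranking walks positions 1-4-2-5-3; Arden is ranked above Selby even though Selby lies between Arden and the peak Lomond on the axis — preferences dip and rise again. Not single-peaked.
Ballot type 6: ranking walks positions 1-3-4-5-2; Fairlea is ranked above Selby even though Selby lies between Fairlea and the peak Lomond on the axis — preferences dip and rise again. Not single-peaked.
Ballot type 7 (peak Selby at position 2): ranking walks positions 2-3-4-5-1, expanding outward from the peak — single-peaked.
Ballot type 1 violates single-peakedness, so the profile is not single-peaked on this axis.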